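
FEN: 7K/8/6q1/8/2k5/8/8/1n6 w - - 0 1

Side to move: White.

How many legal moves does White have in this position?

White to move; king on h8.
In check: no.
Legal moves: none.
Count: 0.

0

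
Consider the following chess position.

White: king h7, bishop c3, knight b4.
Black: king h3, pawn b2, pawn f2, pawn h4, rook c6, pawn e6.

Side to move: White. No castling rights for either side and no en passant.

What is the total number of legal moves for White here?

White to move; king on h7.
In check: no.
Legal moves: Kh8, Kg8, Kg7, Kh6, Kg6, Nxc6, Na6, Nd5, Nd3, Nc2, Na2, Bh8, Bg7, Bf6, Be5, Bd4, Bd2, Bxb2, Be1.
Count: 19.

19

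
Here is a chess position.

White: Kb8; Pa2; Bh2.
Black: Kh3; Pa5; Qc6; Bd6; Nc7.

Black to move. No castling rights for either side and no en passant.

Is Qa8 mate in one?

After Qa8: white king on b8; in check: yes, from the black queen on a8.
King squares — a7: attacked by Qa8; b7: attacked by Qa8; c7: attacked by Bd6; a8: attacked by Nc7; c8: attacked by Qa8.
White has no legal moves → checkmate.

yes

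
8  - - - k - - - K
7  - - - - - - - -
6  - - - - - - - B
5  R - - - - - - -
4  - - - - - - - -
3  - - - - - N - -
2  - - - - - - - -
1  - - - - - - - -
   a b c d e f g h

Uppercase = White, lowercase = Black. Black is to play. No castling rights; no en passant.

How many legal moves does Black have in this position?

Black to move; king on d8.
In check: no.
Legal moves: Ke8, Kc8, Ke7, Kd7, Kc7.
Count: 5.

5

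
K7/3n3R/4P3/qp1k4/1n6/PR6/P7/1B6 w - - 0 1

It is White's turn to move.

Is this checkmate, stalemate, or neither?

White to move; white king on a8.
In check: yes, from the black queen on a5.
Legal moves for White: Kb7.
White is in check but has 1 legal move → neither.

neither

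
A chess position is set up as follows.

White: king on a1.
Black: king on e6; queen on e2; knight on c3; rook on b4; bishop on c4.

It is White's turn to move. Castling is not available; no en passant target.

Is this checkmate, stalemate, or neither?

White to move; white king on a1.
In check: no.
King squares — b1: attacked by Nc3; a2: attacked by Qe2; b2: attacked by Qe2.
Legal moves for White: none.
Not in check and no legal moves → stalemate.

stalemate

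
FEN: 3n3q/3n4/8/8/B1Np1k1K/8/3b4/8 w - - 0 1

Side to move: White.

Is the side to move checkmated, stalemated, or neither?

White to move; white king on h4.
In check: yes, from the black queen on h8.
King squares — g3: attacked by Kf4; h3: attacked by Qh8; g4: attacked by Kf4; g5: attacked by Kf4; h5: attacked by Qh8.
Legal moves for White: none.
In check with no legal moves → checkmate.

checkmate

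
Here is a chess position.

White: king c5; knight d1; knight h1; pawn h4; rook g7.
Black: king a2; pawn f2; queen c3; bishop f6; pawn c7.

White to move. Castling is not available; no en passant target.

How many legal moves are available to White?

White to move; king on c5.
In check: yes, from the black queen on c3.
Legal moves: Kd5, Kb5, Nxc3+.
Count: 3.

3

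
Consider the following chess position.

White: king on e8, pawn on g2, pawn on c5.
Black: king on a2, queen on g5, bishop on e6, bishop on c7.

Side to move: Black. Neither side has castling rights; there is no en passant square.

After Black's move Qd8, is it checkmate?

After Qd8: white king on e8; in check: yes, from the black queen on d8.
King squares — d7: attacked by Be6; e7: attacked by Qd8; f7: attacked by Be6; d8: attacked by Bc7; f8: attacked by Qd8.
White has no legal moves → checkmate.

yes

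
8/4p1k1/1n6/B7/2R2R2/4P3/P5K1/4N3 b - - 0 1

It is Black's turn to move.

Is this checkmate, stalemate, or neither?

neither

Black to move; black king on g7.
In check: no.
Legal moves for Black: Kh8, Kg8, Kh7, Kh6, Kg6, Nc8, Na8, Nd7, Nd5, Nxc4, Na4, e6, e5.
Black has 13 legal moves and is not in check → neither.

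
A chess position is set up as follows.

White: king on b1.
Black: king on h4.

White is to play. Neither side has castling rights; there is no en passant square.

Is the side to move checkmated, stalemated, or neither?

White to move; white king on b1.
In check: no.
Legal moves for White: Kc2, Kb2, Ka2, Kc1, Ka1.
White has 5 legal moves and is not in check → neither.

neither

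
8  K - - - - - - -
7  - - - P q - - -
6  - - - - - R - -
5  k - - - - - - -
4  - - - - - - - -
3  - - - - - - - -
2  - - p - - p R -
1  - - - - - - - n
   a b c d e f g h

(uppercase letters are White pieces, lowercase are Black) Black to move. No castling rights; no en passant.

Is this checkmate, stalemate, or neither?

Black to move; black king on a5.
In check: no.
Legal moves for Black include: Qf8+, Qe8+, Qd8+, Qh7, Qg7, Qf7, Qxd7, Qxf6, Qe6, Qd6, Qe5, Qc5, Qe4+, Qb4, Qe3, Qa3, Qe2, Qe1, ... (list truncated; more exist).
Black has legal moves and is not in check → neither.

neither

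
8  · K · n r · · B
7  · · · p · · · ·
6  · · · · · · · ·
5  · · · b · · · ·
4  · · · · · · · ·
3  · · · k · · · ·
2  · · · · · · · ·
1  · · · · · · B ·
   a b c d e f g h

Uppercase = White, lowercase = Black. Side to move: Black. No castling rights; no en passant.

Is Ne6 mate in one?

no

After Ne6: white king on b8; in check: yes, from the black rook on e8.
White has 1 legal reply: Ka7.
In check but a legal move exists → not checkmate.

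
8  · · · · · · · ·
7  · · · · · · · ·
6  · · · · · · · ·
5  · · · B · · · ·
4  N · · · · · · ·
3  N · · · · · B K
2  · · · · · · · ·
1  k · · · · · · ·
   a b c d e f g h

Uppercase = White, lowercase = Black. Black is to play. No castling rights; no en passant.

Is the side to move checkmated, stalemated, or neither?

stalemate

Black to move; black king on a1.
In check: no.
King squares — b1: attacked by Na3; a2: attacked by Bd5; b2: attacked by Na4.
Legal moves for Black: none.
Not in check and no legal moves → stalemate.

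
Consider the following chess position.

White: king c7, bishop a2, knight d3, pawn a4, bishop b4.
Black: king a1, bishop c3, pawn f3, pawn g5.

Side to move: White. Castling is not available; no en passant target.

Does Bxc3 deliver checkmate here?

no

After Bxc3: black king on a1; in check: yes, from the white bishop on c3.
Black has 1 legal reply: Kxa2.
In check but a legal move exists → not checkmate.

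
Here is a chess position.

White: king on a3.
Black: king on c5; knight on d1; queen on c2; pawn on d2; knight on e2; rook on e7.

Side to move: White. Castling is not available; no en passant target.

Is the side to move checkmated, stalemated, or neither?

White to move; white king on a3.
In check: no.
King squares — a2: attacked by Qc2; b2: attacked by Nd1; b3: attacked by Qc2; a4: attacked by Qc2; b4: attacked by Kc5.
Legal moves for White: none.
Not in check and no legal moves → stalemate.

stalemate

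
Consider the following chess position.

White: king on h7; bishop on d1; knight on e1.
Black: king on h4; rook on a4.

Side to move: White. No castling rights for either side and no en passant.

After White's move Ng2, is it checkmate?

no

After Ng2: black king on h4; in check: yes, from the white knight on g2.
Black has 3 legal replies: Kg5, Kh3, Kg3.
In check but a legal move exists → not checkmate.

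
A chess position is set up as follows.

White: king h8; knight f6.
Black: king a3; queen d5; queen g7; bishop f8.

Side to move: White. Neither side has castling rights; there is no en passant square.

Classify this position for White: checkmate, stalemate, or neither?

White to move; white king on h8.
In check: yes, from the black queen on g7.
King squares — g7: attacked by Bf8; h7: attacked by Qg7; g8: attacked by Qd5.
Legal moves for White: none.
In check with no legal moves → checkmate.

checkmate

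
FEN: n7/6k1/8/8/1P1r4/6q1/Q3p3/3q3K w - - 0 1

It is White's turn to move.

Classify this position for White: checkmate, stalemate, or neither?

checkmate

White to move; white king on h1.
In check: yes, from the black queen on d1.
King squares — g1: attacked by Qd1; g2: attacked by Qg3; h2: attacked by Qg3.
Legal moves for White: none.
In check with no legal moves → checkmate.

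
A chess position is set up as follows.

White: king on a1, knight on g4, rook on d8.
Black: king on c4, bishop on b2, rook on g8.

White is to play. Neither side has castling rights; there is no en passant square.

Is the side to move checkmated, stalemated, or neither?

White to move; white king on a1.
In check: yes, from the black bishop on b2.
Legal moves for White: Kxb2, Ka2, Kb1.
White is in check but has 3 legal moves → neither.

neither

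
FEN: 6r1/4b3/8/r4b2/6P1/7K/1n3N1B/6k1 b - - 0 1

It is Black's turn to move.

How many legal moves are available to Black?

Black to move; king on g1.
In check: yes, from the white bishop on h2.
Legal moves: Kxf2, Kf1.
Count: 2.

2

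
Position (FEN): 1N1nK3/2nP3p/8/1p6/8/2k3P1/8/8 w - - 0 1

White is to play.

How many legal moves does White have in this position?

White to move; king on e8.
In check: yes, from the black knight on c7.
Legal moves: Kf8, Kxd8, Ke7.
Count: 3.

3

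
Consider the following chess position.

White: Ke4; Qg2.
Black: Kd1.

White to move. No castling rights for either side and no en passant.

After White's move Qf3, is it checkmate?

no

After Qf3: black king on d1; in check: yes, from the white queen on f3.
Black has 4 legal replies: Kd2, Kc2, Ke1, Kc1.
In check but a legal move exists → not checkmate.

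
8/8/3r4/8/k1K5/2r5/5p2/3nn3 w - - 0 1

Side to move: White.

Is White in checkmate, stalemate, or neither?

checkmate

White to move; white king on c4.
In check: yes, from the black rook on c3.
King squares — b3: attacked by Rc3; c3: attacked by Nd1; d3: attacked by Ne1; b4: attacked by Ka4; d4: attacked by Rd6; b5: attacked by Ka4; c5: attacked by Rc3; d5: attacked by Rd6.
Legal moves for White: none.
In check with no legal moves → checkmate.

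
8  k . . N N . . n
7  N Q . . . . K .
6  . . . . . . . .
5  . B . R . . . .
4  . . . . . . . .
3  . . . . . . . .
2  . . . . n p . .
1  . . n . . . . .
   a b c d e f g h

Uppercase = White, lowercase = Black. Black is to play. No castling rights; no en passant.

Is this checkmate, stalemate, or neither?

checkmate

Black to move; black king on a8.
In check: yes, from the white queen on b7.
King squares — a7: attacked by Qb7; b7: attacked by Nd8; b8: attacked by Qb7.
Legal moves for Black: none.
In check with no legal moves → checkmate.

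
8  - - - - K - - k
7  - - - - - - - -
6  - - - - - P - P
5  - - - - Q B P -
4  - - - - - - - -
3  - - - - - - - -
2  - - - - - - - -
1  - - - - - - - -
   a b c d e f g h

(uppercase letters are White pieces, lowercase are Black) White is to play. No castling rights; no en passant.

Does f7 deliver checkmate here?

yes

After f7: black king on h8; in check: yes, from the white queen on e5.
King squares — g7: attacked by Qe5; h7: attacked by Bf5; g8: attacked by Pf7.
Black has no legal moves → checkmate.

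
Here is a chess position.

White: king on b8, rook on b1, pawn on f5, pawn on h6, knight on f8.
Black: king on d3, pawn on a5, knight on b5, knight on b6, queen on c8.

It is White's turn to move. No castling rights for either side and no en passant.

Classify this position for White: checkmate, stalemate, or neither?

checkmate

White to move; white king on b8.
In check: yes, from the black queen on c8.
King squares — a7: attacked by Nb5; b7: attacked by Qc8; c7: attacked by Nb5; a8: attacked by Nb6; c8: attacked by Nb6.
Legal moves for White: none.
In check with no legal moves → checkmate.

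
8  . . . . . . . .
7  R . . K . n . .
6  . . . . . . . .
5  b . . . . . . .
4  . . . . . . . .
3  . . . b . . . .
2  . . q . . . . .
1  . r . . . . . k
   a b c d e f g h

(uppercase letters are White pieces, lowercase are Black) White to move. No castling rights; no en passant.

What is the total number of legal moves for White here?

White to move; king on d7.
In check: no.
Legal moves: Ke8, Ke7, Ke6, Ra8, Rc7, Rb7, Ra6, Rxa5.
Count: 8.

8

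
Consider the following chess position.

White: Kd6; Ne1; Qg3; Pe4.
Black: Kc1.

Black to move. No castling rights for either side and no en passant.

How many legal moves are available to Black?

4

Black to move; king on c1.
In check: no.
Legal moves: Kd2, Kb2, Kd1, Kb1.
Count: 4.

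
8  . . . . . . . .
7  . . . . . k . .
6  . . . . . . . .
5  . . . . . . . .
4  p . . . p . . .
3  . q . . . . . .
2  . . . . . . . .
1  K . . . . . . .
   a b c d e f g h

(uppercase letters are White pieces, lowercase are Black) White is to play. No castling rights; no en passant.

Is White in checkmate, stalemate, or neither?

stalemate

White to move; white king on a1.
In check: no.
King squares — b1: attacked by Qb3; a2: attacked by Qb3; b2: attacked by Qb3.
Legal moves for White: none.
Not in check and no legal moves → stalemate.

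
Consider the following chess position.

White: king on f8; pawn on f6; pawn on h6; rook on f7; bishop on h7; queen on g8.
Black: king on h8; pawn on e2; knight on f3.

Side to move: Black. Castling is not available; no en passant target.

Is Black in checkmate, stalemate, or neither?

checkmate

Black to move; black king on h8.
In check: yes, from the white queen on g8.
King squares — g7: attacked by Pf6; h7: attacked by Rf7; g8: attacked by Bh7.
Legal moves for Black: none.
In check with no legal moves → checkmate.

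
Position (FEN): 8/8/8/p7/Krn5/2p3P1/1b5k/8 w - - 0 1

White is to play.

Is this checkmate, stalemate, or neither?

White to move; white king on a4.
In check: yes, from the black rook on b4.
King squares — a3: attacked by Bb2; b3: attacked by Rb4; b4: attacked by Pa5; a5: attacked by Nc4; b5: attacked by Rb4.
Legal moves for White: none.
In check with no legal moves → checkmate.

checkmate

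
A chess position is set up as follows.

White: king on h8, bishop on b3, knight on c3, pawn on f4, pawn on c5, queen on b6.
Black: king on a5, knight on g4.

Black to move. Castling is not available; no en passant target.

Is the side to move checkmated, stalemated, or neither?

checkmate

Black to move; black king on a5.
In check: yes, from the white queen on b6.
King squares — a4: attacked by Bb3; b4: attacked by Qb6; b5: attacked by Nc3; a6: attacked by Qb6; b6: attacked by Pc5.
Legal moves for Black: none.
In check with no legal moves → checkmate.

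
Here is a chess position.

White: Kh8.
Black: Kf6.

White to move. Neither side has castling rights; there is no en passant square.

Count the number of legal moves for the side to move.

2

White to move; king on h8.
In check: no.
Legal moves: Kg8, Kh7.
Count: 2.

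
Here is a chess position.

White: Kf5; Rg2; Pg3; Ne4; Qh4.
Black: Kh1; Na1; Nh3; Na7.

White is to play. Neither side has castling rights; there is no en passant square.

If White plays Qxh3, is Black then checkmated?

After Qxh3: black king on h1; in check: yes, from the white queen on h3.
King squares — g1: attacked by Rg2; g2: attacked by Qh3; h2: attacked by Rg2.
Black has no legal moves → checkmate.

yes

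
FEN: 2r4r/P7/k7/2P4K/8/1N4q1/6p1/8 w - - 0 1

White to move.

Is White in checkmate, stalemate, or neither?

checkmate

White to move; white king on h5.
In check: yes, from the black rook on h8.
King squares — g4: attacked by Qg3; h4: attacked by Qg3; g5: attacked by Qg3; g6: attacked by Qg3; h6: attacked by Rh8.
Legal moves for White: none.
In check with no legal moves → checkmate.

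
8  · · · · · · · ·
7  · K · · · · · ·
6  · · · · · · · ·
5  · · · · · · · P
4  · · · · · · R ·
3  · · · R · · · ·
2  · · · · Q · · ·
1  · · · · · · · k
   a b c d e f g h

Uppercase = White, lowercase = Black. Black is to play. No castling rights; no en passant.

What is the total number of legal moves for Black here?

0

Black to move; king on h1.
In check: no.
Legal moves: none.
Count: 0.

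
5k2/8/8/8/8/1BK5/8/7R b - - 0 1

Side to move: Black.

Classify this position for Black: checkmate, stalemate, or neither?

neither

Black to move; black king on f8.
In check: no.
Legal moves for Black: Ke8, Kg7, Ke7.
Black has 3 legal moves and is not in check → neither.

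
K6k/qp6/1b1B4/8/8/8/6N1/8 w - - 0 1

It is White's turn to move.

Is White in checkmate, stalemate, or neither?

White to move; white king on a8.
In check: yes, from the black queen on a7.
King squares — a7: attacked by Bb6; b7: attacked by Qa7; b8: attacked by Qa7.
Legal moves for White: none.
In check with no legal moves → checkmate.

checkmate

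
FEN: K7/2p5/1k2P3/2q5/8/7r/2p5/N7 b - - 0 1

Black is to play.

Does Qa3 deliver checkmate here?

After Qa3: white king on a8; in check: yes, from the black queen on a3.
White has 1 legal reply: Kb8.
In check but a legal move exists → not checkmate.

no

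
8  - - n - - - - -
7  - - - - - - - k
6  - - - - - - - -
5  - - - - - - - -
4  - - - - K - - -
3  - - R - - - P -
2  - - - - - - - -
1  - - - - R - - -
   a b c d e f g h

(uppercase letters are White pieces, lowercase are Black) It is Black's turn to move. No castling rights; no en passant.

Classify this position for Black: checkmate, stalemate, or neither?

Black to move; black king on h7.
In check: no.
Legal moves for Black: Ne7, Na7, Nd6+, Nb6, Kh8, Kg8, Kg7, Kh6, Kg6.
Black has 9 legal moves and is not in check → neither.

neither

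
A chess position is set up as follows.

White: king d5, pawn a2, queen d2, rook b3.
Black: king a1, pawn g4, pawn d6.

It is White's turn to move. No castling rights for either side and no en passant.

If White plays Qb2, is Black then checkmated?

yes

After Qb2: black king on a1; in check: yes, from the white queen on b2.
King squares — b1: attacked by Qb2; a2: attacked by Qb2; b2: attacked by Rb3.
Black has no legal moves → checkmate.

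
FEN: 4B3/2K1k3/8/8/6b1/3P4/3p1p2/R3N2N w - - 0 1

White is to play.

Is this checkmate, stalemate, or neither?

White to move; white king on c7.
In check: no.
Legal moves for White include: Bf7, Bd7, Bg6, Bc6, Bh5, Bb5, Ba4, Kb8, Kb7, Kc6, Kb6, Ng3, Nxf2, Nf3, Ng2, Nc2, Ra8, Ra7, ... (list truncated; more exist).
White has legal moves and is not in check → neither.

neither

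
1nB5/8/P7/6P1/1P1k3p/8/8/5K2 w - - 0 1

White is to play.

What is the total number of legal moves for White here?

14

White to move; king on f1.
In check: no.
Legal moves: Bd7, Bb7, Be6, Bf5, Bg4, Bh3, Kg2, Kf2, Ke2, Kg1, Ke1, a7, g6, b5.
Count: 14.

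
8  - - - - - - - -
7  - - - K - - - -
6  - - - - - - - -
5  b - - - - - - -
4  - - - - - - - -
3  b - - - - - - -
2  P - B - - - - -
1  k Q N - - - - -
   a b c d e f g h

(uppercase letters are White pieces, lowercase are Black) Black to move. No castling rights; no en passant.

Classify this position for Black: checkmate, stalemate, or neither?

Black to move; black king on a1.
In check: yes, from the white queen on b1.
King squares — b1: attacked by Bc2; a2: attacked by Qb1; b2: attacked by Qb1.
Legal moves for Black: none.
In check with no legal moves → checkmate.

checkmate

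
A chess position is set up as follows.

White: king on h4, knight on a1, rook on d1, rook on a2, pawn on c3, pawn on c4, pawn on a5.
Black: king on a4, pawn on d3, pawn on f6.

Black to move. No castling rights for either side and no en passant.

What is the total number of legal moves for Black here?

Black to move; king on a4.
In check: yes, from the white rook on a2.
Legal moves: none.
Count: 0.

0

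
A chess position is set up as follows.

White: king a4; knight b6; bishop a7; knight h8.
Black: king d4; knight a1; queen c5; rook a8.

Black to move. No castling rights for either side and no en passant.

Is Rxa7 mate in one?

yes

After Rxa7: white king on a4; in check: yes, from the black rook on a7.
King squares — a3: attacked by Qc5; b3: attacked by Na1; b4: attacked by Qc5; a5: attacked by Qc5; b5: attacked by Qc5.
White has no legal moves → checkmate.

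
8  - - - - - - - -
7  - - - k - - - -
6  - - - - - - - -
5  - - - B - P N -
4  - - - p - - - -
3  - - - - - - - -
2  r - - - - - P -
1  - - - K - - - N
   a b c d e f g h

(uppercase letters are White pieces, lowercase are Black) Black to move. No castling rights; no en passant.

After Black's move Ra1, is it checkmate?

no

After Ra1: white king on d1; in check: yes, from the black rook on a1.
White has 3 legal replies: Ke2, Kd2, Kc2.
In check but a legal move exists → not checkmate.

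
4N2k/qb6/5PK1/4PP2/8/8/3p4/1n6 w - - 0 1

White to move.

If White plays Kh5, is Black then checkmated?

no

After Kh5: black king on h8; in check: no.
Black is not in check, so this cannot be checkmate.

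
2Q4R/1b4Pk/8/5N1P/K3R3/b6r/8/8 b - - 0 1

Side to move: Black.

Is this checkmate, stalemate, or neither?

checkmate

Black to move; black king on h7.
In check: yes, from the white rook on h8.
King squares — g6: attacked by Ph5; h6: attacked by Nf5; g7: attacked by Nf5; g8: attacked by Qc8; h8: attacked by Pg7.
Legal moves for Black: none.
In check with no legal moves → checkmate.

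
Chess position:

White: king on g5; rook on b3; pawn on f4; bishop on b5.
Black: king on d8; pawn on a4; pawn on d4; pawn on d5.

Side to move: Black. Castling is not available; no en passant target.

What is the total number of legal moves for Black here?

Black to move; king on d8.
In check: no.
Legal moves: Kc8, Ke7, Kc7, axb3, d3, a3.
Count: 6.

6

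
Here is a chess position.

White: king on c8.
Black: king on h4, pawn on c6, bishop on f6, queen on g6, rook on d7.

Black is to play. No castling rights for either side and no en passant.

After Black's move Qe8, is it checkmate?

yes

After Qe8: white king on c8; in check: yes, from the black queen on e8.
King squares — b7: attacked by Rd7; c7: attacked by Rd7; d7: attacked by Qe8; b8: attacked by Qe8; d8: attacked by Bf6.
White has no legal moves → checkmate.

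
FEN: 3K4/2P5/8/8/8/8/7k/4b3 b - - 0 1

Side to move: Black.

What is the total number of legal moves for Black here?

Black to move; king on h2.
In check: no.
Legal moves: Kh3, Kg3, Kg2, Kh1, Kg1, Ba5, Bh4+, Bb4, Bg3, Bc3, Bf2, Bd2.
Count: 12.

12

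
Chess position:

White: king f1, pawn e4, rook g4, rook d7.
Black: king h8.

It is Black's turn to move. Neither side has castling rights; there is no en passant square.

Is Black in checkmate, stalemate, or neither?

stalemate

Black to move; black king on h8.
In check: no.
King squares — g7: attacked by Rg4; h7: attacked by Rd7; g8: attacked by Rg4.
Legal moves for Black: none.
Not in check and no legal moves → stalemate.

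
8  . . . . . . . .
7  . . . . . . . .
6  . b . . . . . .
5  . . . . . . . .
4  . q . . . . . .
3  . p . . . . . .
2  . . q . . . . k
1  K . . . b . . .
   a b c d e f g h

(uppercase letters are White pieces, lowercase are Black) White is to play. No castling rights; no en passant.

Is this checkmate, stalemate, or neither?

stalemate

White to move; white king on a1.
In check: no.
King squares — b1: attacked by Qc2; a2: attacked by Qc2; b2: attacked by Qc2.
Legal moves for White: none.
Not in check and no legal moves → stalemate.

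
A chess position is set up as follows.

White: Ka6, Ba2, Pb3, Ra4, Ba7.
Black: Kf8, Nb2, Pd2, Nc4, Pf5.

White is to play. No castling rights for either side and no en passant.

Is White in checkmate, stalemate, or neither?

neither

White to move; white king on a6.
In check: no.
Legal moves for White: Bb8, Bb6, Bc5+, Bd4, Be3, Bf2, Bg1, Kb7, Kb5, Ra5, Rxc4, Rb4, Ra3, Bb1, bxc4, b4.
White has 16 legal moves and is not in check → neither.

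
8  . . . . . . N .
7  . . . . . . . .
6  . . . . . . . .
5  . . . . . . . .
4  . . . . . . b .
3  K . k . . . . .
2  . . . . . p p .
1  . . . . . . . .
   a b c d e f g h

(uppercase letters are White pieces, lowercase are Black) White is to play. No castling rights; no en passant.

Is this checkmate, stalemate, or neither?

White to move; white king on a3.
In check: no.
Legal moves for White: Ne7, Nh6, Nf6, Ka4, Ka2.
White has 5 legal moves and is not in check → neither.

neither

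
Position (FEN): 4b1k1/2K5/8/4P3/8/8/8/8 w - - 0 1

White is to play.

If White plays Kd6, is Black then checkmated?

no

After Kd6: black king on g8; in check: no.
Black is not in check, so this cannot be checkmate.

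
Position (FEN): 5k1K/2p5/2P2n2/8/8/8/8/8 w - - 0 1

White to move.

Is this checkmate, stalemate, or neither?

stalemate

White to move; white king on h8.
In check: no.
King squares — g7: attacked by Kf8; h7: attacked by Nf6; g8: attacked by Nf6.
Legal moves for White: none.
Not in check and no legal moves → stalemate.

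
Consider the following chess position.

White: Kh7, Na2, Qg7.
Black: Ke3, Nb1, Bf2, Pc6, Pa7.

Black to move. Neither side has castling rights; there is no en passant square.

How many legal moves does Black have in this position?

16

Black to move; king on e3.
In check: no.
Legal moves: Kf4, Ke4, Kf3, Kd3, Ke2, Kd2, Bh4, Bg3, Bg1, Be1, Nc3, Na3, Nd2, a6, c5, a5.
Count: 16.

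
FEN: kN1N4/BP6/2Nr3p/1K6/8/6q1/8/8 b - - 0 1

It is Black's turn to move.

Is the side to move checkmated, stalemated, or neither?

checkmate

Black to move; black king on a8.
In check: yes, from the white pawn on b7.
King squares — a7: attacked by Nc6; b7: attacked by Nd8; b8: attacked by Nc6.
Legal moves for Black: none.
In check with no legal moves → checkmate.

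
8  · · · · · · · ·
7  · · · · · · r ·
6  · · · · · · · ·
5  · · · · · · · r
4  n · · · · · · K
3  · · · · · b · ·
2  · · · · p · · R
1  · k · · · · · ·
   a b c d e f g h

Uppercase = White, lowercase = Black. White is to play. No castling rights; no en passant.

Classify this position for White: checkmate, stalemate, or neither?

checkmate

White to move; white king on h4.
In check: yes, from the black rook on h5.
King squares — g3: attacked by Rg7; h3: attacked by Rh5; g4: attacked by Bf3; g5: attacked by Rh5; h5: attacked by Bf3.
Legal moves for White: none.
In check with no legal moves → checkmate.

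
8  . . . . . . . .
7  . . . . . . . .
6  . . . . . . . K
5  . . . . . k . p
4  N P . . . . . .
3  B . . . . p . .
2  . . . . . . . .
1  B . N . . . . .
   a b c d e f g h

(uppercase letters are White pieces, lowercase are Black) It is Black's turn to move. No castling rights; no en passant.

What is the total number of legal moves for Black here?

Black to move; king on f5.
In check: no.
Legal moves: Ke6, Kg4, Kf4, Ke4, h4, f2.
Count: 6.

6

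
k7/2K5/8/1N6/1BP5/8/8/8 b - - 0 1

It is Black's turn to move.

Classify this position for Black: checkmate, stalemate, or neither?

stalemate

Black to move; black king on a8.
In check: no.
King squares — a7: attacked by Nb5; b7: attacked by Kc7; b8: attacked by Kc7.
Legal moves for Black: none.
Not in check and no legal moves → stalemate.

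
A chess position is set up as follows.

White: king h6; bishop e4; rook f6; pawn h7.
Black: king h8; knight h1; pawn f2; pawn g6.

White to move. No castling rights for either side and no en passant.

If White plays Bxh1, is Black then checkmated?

no

After Bxh1: black king on h8; in check: no.
Black is not in check, so this cannot be checkmate.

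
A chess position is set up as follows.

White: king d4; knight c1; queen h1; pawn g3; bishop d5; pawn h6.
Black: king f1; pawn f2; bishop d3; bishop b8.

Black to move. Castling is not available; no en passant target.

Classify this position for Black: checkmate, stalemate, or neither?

checkmate

Black to move; black king on f1.
In check: yes, from the white queen on h1.
King squares — e1: attacked by Qh1; g1: attacked by Qh1; e2: attacked by Nc1; f2: own pawn; g2: attacked by Qh1.
Legal moves for Black: none.
In check with no legal moves → checkmate.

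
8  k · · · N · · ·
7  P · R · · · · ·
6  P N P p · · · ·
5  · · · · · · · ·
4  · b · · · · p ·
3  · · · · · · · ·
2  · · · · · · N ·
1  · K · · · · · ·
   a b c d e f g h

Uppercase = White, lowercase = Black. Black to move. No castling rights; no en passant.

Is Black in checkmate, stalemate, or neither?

checkmate

Black to move; black king on a8.
In check: yes, from the white knight on b6.
King squares — a7: attacked by Rc7; b7: attacked by Pa6; b8: attacked by Pa7.
Legal moves for Black: none.
In check with no legal moves → checkmate.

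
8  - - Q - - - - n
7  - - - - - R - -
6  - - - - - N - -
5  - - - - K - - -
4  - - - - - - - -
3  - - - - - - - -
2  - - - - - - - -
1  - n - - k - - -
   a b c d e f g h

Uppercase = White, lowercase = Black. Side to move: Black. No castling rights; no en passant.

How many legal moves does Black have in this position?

10

Black to move; king on e1.
In check: no.
Legal moves: Nxf7+, Ng6+, Kf2, Ke2, Kd2, Kf1, Kd1, Nc3, Na3, Nd2.
Count: 10.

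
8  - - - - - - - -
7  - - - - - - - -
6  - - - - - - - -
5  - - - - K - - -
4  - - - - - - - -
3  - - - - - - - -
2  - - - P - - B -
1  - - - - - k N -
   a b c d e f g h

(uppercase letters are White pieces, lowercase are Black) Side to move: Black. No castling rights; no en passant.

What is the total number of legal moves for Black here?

4

Black to move; king on f1.
In check: yes, from the white bishop on g2.
Legal moves: Kxg2, Kf2, Kxg1, Ke1.
Count: 4.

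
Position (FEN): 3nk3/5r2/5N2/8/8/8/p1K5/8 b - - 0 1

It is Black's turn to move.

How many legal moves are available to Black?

Black to move; king on e8.
In check: yes, from the white knight on f6.
Legal moves: Kf8, Ke7, Rxf6.
Count: 3.

3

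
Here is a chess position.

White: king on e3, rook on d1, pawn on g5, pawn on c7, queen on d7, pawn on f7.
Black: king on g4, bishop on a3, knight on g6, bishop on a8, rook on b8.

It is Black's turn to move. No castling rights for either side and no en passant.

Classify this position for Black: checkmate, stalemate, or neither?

Black to move; black king on g4.
In check: yes, from the white queen on d7.
King squares — f3: attacked by Ke3; g3: available; h3: attacked by Qd7; f4: attacked by Ke3; h4: available; f5: attacked by Qd7; g5: available; h5: available.
Legal moves for Black: Kh5, Kxg5, Kh4, Kg3.
Black is in check but has 4 legal moves → neither.

neither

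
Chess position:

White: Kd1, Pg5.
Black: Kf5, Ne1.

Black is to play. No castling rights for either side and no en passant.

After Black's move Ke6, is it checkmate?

After Ke6: white king on d1; in check: no.
White is not in check, so this cannot be checkmate.

no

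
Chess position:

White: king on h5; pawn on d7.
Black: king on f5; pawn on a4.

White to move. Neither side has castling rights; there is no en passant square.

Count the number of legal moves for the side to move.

White to move; king on h5.
In check: no.
Legal moves: Kh6, Kh4, d8=Q, d8=R, d8=B, d8=N.
Count: 6.

6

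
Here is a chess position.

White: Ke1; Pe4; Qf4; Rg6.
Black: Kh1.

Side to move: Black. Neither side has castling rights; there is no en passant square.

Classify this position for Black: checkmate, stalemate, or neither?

stalemate

Black to move; black king on h1.
In check: no.
King squares — g1: attacked by Rg6; g2: attacked by Rg6; h2: attacked by Qf4.
Legal moves for Black: none.
Not in check and no legal moves → stalemate.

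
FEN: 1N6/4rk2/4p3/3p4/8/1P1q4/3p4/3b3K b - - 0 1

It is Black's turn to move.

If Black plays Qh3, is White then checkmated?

no

After Qh3: white king on h1; in check: yes, from the black queen on h3.
White has 1 legal reply: Kg1.
In check but a legal move exists → not checkmate.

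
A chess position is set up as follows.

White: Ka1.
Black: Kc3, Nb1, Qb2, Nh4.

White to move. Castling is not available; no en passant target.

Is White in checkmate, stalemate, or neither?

White to move; white king on a1.
In check: yes, from the black queen on b2.
King squares — b1: attacked by Qb2; a2: attacked by Qb2; b2: attacked by Kc3.
Legal moves for White: none.
In check with no legal moves → checkmate.

checkmate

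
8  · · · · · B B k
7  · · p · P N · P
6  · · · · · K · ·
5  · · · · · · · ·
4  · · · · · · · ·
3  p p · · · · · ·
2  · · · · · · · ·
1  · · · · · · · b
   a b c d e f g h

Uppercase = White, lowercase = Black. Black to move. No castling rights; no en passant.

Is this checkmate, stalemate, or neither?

Black to move; black king on h8.
In check: yes, from the white knight on f7.
King squares — g7: attacked by Kf6; h7: attacked by Bg8; g8: attacked by Ph7.
Legal moves for Black: none.
In check with no legal moves → checkmate.

checkmate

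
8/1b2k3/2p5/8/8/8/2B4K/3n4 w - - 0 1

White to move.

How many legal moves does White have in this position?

14

White to move; king on h2.
In check: no.
Legal moves: Kh3, Kg3, Kg2, Kh1, Kg1, Bh7, Bg6, Bf5, Be4, Ba4, Bd3, Bb3, Bxd1, Bb1.
Count: 14.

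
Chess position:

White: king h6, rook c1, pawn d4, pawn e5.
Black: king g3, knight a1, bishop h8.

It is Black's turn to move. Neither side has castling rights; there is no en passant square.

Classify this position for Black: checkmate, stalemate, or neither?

neither

Black to move; black king on g3.
In check: no.
Legal moves for Black: Bg7+, Bf6, Bxe5, Kh4, Kg4, Kf4, Kh3, Kf3, Kh2, Kg2, Kf2, Nb3, Nc2.
Black has 13 legal moves and is not in check → neither.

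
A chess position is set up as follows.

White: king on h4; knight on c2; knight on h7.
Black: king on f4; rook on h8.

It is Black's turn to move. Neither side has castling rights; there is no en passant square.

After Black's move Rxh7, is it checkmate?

yes

After Rxh7: white king on h4; in check: yes, from the black rook on h7.
King squares — g3: attacked by Kf4; h3: attacked by Rh7; g4: attacked by Kf4; g5: attacked by Kf4; h5: attacked by Rh7.
White has no legal moves → checkmate.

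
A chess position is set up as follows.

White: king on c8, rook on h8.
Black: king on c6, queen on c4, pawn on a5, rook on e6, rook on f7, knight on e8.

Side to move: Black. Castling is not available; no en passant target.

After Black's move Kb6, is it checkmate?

After Kb6: white king on c8; in check: yes, from the black queen on c4.
White has 2 legal replies: Kd8, Kb8.
In check but a legal move exists → not checkmate.

no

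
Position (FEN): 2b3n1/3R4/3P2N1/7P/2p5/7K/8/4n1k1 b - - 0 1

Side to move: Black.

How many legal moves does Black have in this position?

14

Black to move; king on g1.
In check: no.
Legal moves: Ne7, Nh6, Nf6, Bxd7+, Bb7, Ba6, Kf2, Kh1, Kf1, Nf3, Nd3, Ng2, Nc2, c3.
Count: 14.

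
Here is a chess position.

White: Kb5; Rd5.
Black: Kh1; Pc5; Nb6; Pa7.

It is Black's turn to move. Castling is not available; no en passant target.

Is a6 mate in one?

After a6: white king on b5; in check: yes, from the black pawn on a6.
White has 5 legal replies: Kc6, Kxb6, Kxa6, Kxc5, Ka5.
In check but a legal move exists → not checkmate.

no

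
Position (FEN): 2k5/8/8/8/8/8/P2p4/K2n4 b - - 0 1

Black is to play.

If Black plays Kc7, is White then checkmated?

no

After Kc7: white king on a1; in check: no.
White is not in check, so this cannot be checkmate.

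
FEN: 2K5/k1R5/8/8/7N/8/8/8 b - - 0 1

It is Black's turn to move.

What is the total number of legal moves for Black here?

3

Black to move; king on a7.
In check: yes, from the white rook on c7.
Legal moves: Ka8, Kb6, Ka6.
Count: 3.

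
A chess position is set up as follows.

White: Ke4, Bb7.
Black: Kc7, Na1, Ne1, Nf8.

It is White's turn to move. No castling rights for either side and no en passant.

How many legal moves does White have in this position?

11

White to move; king on e4.
In check: no.
Legal moves: Bc8, Ba8, Bc6, Ba6, Bd5, Kf5, Ke5, Kd5, Kf4, Kd4, Ke3.
Count: 11.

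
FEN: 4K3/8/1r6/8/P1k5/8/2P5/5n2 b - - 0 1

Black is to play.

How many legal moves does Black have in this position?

Black to move; king on c4.
In check: no.
Legal moves: Rb8+, Rb7, Rh6, Rg6, Rf6, Re6+, Rd6, Rc6, Ra6, Rb5, Rb4, Rb3, Rb2, Rb1, Kd5, Kc5, Kd4, Kb4, Kc3, Ng3, Ne3, Nh2, Nd2.
Count: 23.

23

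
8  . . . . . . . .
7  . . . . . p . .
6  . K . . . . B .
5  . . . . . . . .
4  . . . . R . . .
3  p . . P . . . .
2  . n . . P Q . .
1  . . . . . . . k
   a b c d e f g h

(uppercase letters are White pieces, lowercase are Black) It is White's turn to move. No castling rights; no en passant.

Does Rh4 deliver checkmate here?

yes

After Rh4: black king on h1; in check: yes, from the white rook on h4.
King squares — g1: attacked by Qf2; g2: attacked by Qf2; h2: attacked by Qf2.
Black has no legal moves → checkmate.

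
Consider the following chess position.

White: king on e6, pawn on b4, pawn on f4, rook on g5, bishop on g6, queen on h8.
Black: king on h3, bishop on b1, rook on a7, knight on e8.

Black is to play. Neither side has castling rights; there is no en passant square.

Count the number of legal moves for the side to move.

1

Black to move; king on h3.
In check: yes, from the white queen on h8.
Legal moves: Rh7.
Count: 1.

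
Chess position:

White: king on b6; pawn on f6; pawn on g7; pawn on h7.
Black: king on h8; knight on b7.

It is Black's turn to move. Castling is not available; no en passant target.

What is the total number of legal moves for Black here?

Black to move; king on h8.
In check: yes, from the white pawn on g7.
Legal moves: Kxh7.
Count: 1.

1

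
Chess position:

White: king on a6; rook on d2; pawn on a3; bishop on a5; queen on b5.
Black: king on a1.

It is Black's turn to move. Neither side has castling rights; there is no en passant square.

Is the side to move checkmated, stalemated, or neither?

Black to move; black king on a1.
In check: no.
King squares — b1: attacked by Qb5; a2: attacked by Rd2; b2: attacked by Rd2.
Legal moves for Black: none.
Not in check and no legal moves → stalemate.

stalemate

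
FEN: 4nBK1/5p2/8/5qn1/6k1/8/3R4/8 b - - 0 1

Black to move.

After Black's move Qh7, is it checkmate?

yes

After Qh7: white king on g8; in check: yes, from the black queen on h7.
King squares — f7: attacked by Ng5; g7: attacked by Qh7; h7: attacked by Ng5; f8: own bishop; h8: attacked by Qh7.
White has no legal moves → checkmate.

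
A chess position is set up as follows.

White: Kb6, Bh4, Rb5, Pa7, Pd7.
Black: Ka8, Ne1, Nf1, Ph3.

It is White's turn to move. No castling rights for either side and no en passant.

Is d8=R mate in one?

After d8=R: black king on a8; in check: yes, from the white rook on d8.
King squares — a7: attacked by Kb6; b7: attacked by Kb6; b8: attacked by Pa7.
Black has no legal moves → checkmate.

yes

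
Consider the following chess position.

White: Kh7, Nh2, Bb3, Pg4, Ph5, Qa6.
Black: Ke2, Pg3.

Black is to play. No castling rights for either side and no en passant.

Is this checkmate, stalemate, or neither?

Black to move; black king on e2.
In check: yes, from the white queen on a6.
Legal moves for Black: Ke3, Kf2, Kd2, Ke1.
Black is in check but has 4 legal moves → neither.

neither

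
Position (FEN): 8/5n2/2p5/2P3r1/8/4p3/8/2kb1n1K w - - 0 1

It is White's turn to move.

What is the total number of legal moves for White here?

0

White to move; king on h1.
In check: no.
Legal moves: none.
Count: 0.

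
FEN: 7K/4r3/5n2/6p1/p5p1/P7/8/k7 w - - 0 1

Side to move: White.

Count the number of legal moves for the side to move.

White to move; king on h8.
In check: no.
Legal moves: none.
Count: 0.

0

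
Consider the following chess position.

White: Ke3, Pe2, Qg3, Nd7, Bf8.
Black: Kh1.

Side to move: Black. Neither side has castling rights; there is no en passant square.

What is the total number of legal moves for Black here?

Black to move; king on h1.
In check: no.
Legal moves: none.
Count: 0.

0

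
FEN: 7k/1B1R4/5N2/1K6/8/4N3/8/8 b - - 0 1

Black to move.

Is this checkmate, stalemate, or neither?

stalemate

Black to move; black king on h8.
In check: no.
King squares — g7: attacked by Rd7; h7: attacked by Nf6; g8: attacked by Nf6.
Legal moves for Black: none.
Not in check and no legal moves → stalemate.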